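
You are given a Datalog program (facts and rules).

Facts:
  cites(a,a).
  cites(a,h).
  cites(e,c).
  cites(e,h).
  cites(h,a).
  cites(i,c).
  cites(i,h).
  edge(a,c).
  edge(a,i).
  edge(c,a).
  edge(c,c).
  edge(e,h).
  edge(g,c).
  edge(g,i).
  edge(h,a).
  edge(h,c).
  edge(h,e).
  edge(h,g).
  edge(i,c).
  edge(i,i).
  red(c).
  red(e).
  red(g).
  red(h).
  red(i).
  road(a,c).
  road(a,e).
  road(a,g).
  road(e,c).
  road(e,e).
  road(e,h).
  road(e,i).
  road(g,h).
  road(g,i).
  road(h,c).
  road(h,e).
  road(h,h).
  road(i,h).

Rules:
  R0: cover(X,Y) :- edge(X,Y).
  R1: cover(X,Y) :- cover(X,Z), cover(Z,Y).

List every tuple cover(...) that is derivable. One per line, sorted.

round 1: derive cover(a,c) via R0 from edge(a,c)
round 1: derive cover(a,i) via R0 from edge(a,i)
round 1: derive cover(c,a) via R0 from edge(c,a)
round 1: derive cover(c,c) via R0 from edge(c,c)
round 1: derive cover(e,h) via R0 from edge(e,h)
round 1: derive cover(g,c) via R0 from edge(g,c)
round 1: derive cover(g,i) via R0 from edge(g,i)
round 1: derive cover(h,a) via R0 from edge(h,a)
round 1: derive cover(h,c) via R0 from edge(h,c)
round 1: derive cover(h,e) via R0 from edge(h,e)
round 1: derive cover(h,g) via R0 from edge(h,g)
round 1: derive cover(i,c) via R0 from edge(i,c)
round 1: derive cover(i,i) via R0 from edge(i,i)
round 2: derive cover(a,a) via R1 from cover(a,c), cover(c,a)
round 2: derive cover(c,i) via R1 from cover(c,a), cover(a,i)
round 2: derive cover(e,a) via R1 from cover(e,h), cover(h,a)
round 2: derive cover(e,c) via R1 from cover(e,h), cover(h,c)
round 2: derive cover(e,e) via R1 from cover(e,h), cover(h,e)
round 2: derive cover(e,g) via R1 from cover(e,h), cover(h,g)
round 2: derive cover(g,a) via R1 from cover(g,c), cover(c,a)
round 2: derive cover(h,h) via R1 from cover(h,e), cover(e,h)
round 2: derive cover(h,i) via R1 from cover(h,a), cover(a,i)
round 2: derive cover(i,a) via R1 from cover(i,c), cover(c,a)
round 3: derive cover(e,i) via R1 from cover(e,a), cover(a,i)

cover(a,a)
cover(a,c)
cover(a,i)
cover(c,a)
cover(c,c)
cover(c,i)
cover(e,a)
cover(e,c)
cover(e,e)
cover(e,g)
cover(e,h)
cover(e,i)
cover(g,a)
cover(g,c)
cover(g,i)
cover(h,a)
cover(h,c)
cover(h,e)
cover(h,g)
cover(h,h)
cover(h,i)
cover(i,a)
cover(i,c)
cover(i,i)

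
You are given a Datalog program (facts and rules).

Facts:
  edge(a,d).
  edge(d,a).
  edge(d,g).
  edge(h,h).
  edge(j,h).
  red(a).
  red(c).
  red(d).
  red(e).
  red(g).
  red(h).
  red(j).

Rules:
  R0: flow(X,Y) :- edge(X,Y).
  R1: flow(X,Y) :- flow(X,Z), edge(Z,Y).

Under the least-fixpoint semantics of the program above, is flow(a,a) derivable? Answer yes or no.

yes

round 1: derive flow(a,d) via R0 from edge(a,d)
round 1: derive flow(d,a) via R0 from edge(d,a)
round 1: derive flow(d,g) via R0 from edge(d,g)
round 1: derive flow(h,h) via R0 from edge(h,h)
round 1: derive flow(j,h) via R0 from edge(j,h)
round 2: derive flow(a,a) via R1 from flow(a,d), edge(d,a)
round 2: derive flow(a,g) via R1 from flow(a,d), edge(d,g)
round 2: derive flow(d,d) via R1 from flow(d,a), edge(a,d)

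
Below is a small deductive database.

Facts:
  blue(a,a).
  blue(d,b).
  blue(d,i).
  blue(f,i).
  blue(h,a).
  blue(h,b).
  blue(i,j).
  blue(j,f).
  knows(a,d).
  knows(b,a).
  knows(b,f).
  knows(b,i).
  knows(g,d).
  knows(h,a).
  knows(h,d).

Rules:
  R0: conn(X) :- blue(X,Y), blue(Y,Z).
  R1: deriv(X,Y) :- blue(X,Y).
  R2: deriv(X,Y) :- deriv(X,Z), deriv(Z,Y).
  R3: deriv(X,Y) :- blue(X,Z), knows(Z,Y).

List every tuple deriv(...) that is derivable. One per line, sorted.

deriv(a,a)
deriv(a,b)
deriv(a,d)
deriv(a,f)
deriv(a,i)
deriv(a,j)
deriv(d,a)
deriv(d,b)
deriv(d,d)
deriv(d,f)
deriv(d,i)
deriv(d,j)
deriv(f,f)
deriv(f,i)
deriv(f,j)
deriv(h,a)
deriv(h,b)
deriv(h,d)
deriv(h,f)
deriv(h,i)
deriv(h,j)
deriv(i,f)
deriv(i,i)
deriv(i,j)
deriv(j,f)
deriv(j,i)
deriv(j,j)

round 1: derive deriv(a,a) via R1 from blue(a,a)
round 1: derive deriv(d,b) via R1 from blue(d,b)
round 1: derive deriv(d,i) via R1 from blue(d,i)
round 1: derive deriv(f,i) via R1 from blue(f,i)
round 1: derive deriv(h,a) via R1 from blue(h,a)
round 1: derive deriv(h,b) via R1 from blue(h,b)
round 1: derive deriv(i,j) via R1 from blue(i,j)
round 1: derive deriv(j,f) via R1 from blue(j,f)
round 1: derive deriv(a,d) via R3 from blue(a,a), knows(a,d)
round 1: derive deriv(d,a) via R3 from blue(d,b), knows(b,a)
round 1: derive deriv(d,f) via R3 from blue(d,b), knows(b,f)
round 1: derive deriv(h,d) via R3 from blue(h,a), knows(a,d)
round 1: derive deriv(h,f) via R3 from blue(h,b), knows(b,f)
round 1: derive deriv(h,i) via R3 from blue(h,b), knows(b,i)
round 2: derive deriv(a,b) via R2 from deriv(a,d), deriv(d,b)
round 2: derive deriv(a,f) via R2 from deriv(a,d), deriv(d,f)
round 2: derive deriv(a,i) via R2 from deriv(a,d), deriv(d,i)
round 2: derive deriv(d,d) via R2 from deriv(d,a), deriv(a,d)
round 2: derive deriv(d,j) via R2 from deriv(d,i), deriv(i,j)
round 2: derive deriv(f,j) via R2 from deriv(f,i), deriv(i,j)
round 2: derive deriv(h,j) via R2 from deriv(h,i), deriv(i,j)
round 2: derive deriv(i,f) via R2 from deriv(i,j), deriv(j,f)
round 2: derive deriv(j,i) via R2 from deriv(j,f), deriv(f,i)
round 3: derive deriv(a,j) via R2 from deriv(a,d), deriv(d,j)
round 3: derive deriv(f,f) via R2 from deriv(f,i), deriv(i,f)
round 3: derive deriv(i,i) via R2 from deriv(i,f), deriv(f,i)
round 3: derive deriv(j,j) via R2 from deriv(j,f), deriv(f,j)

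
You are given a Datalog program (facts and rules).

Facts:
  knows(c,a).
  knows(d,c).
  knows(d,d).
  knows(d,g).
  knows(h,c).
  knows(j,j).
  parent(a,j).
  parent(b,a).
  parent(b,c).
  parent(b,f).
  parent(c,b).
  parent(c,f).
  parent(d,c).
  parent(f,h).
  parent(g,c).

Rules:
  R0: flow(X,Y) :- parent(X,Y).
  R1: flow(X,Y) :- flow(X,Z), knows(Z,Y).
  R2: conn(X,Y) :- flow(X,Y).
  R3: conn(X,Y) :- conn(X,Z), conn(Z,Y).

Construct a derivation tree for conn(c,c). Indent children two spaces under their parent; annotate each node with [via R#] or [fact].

round 1: derive flow(a,j) via R0 from parent(a,j)
round 1: derive flow(b,a) via R0 from parent(b,a)
round 1: derive flow(b,c) via R0 from parent(b,c)
round 1: derive flow(b,f) via R0 from parent(b,f)
round 1: derive flow(c,b) via R0 from parent(c,b)
round 1: derive flow(c,f) via R0 from parent(c,f)
round 1: derive flow(d,c) via R0 from parent(d,c)
round 1: derive flow(f,h) via R0 from parent(f,h)
round 1: derive flow(g,c) via R0 from parent(g,c)
round 2: derive flow(d,a) via R1 from flow(d,c), knows(c,a)
round 2: derive flow(f,c) via R1 from flow(f,h), knows(h,c)
round 2: derive flow(g,a) via R1 from flow(g,c), knows(c,a)
round 2: derive conn(a,j) via R2 from flow(a,j)
round 2: derive conn(b,a) via R2 from flow(b,a)
round 2: derive conn(b,c) via R2 from flow(b,c)
round 2: derive conn(b,f) via R2 from flow(b,f)
round 2: derive conn(c,b) via R2 from flow(c,b)
round 2: derive conn(c,f) via R2 from flow(c,f)
round 2: derive conn(d,c) via R2 from flow(d,c)
round 2: derive conn(f,h) via R2 from flow(f,h)
round 2: derive conn(g,c) via R2 from flow(g,c)
round 3: derive flow(f,a) via R1 from flow(f,c), knows(c,a)
round 3: derive conn(d,a) via R2 from flow(d,a)
round 3: derive conn(f,c) via R2 from flow(f,c)
round 3: derive conn(g,a) via R2 from flow(g,a)
round 3: derive conn(b,b) via R3 from conn(b,c), conn(c,b)
round 3: derive conn(b,h) via R3 from conn(b,f), conn(f,h)
round 3: derive conn(b,j) via R3 from conn(b,a), conn(a,j)
round 3: derive conn(c,a) via R3 from conn(c,b), conn(b,a)
round 3: derive conn(c,c) via R3 from conn(c,b), conn(b,c)
round 3: derive conn(c,h) via R3 from conn(c,f), conn(f,h)
round 3: derive conn(d,b) via R3 from conn(d,c), conn(c,b)
round 3: derive conn(d,f) via R3 from conn(d,c), conn(c,f)
round 3: derive conn(g,b) via R3 from conn(g,c), conn(c,b)
round 3: derive conn(g,f) via R3 from conn(g,c), conn(c,f)
round 4: derive conn(f,a) via R2 from flow(f,a)
round 4: derive conn(c,j) via R3 from conn(c,a), conn(a,j)
round 4: derive conn(d,h) via R3 from conn(d,b), conn(b,h)
round 4: derive conn(d,j) via R3 from conn(d,a), conn(a,j)
round 4: derive conn(f,b) via R3 from conn(f,c), conn(c,b)
round 4: derive conn(f,f) via R3 from conn(f,c), conn(c,f)
round 4: derive conn(g,h) via R3 from conn(g,b), conn(b,h)
round 4: derive conn(g,j) via R3 from conn(g,a), conn(a,j)
round 5: derive conn(f,j) via R3 from conn(f,a), conn(a,j)

conn(c,c)  [via R3]
  conn(c,b)  [via R2]
    flow(c,b)  [via R0]
      parent(c,b)  [fact]
  conn(b,c)  [via R2]
    flow(b,c)  [via R0]
      parent(b,c)  [fact]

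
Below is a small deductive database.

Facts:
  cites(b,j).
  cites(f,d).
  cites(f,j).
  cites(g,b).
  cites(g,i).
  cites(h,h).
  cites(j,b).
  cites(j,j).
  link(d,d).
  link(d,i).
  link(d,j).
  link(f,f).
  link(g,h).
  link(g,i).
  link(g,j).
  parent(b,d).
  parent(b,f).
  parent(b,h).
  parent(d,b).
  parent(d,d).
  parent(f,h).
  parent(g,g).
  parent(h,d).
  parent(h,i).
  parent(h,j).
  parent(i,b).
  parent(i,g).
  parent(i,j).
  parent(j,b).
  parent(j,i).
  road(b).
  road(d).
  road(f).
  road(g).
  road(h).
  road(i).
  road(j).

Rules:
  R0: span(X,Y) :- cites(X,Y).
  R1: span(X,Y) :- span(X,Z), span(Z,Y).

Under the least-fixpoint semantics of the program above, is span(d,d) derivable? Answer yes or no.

no

round 1: derive span(b,j) via R0 from cites(b,j)
round 1: derive span(f,d) via R0 from cites(f,d)
round 1: derive span(f,j) via R0 from cites(f,j)
round 1: derive span(g,b) via R0 from cites(g,b)
round 1: derive span(g,i) via R0 from cites(g,i)
round 1: derive span(h,h) via R0 from cites(h,h)
round 1: derive span(j,b) via R0 from cites(j,b)
round 1: derive span(j,j) via R0 from cites(j,j)
round 2: derive span(b,b) via R1 from span(b,j), span(j,b)
round 2: derive span(f,b) via R1 from span(f,j), span(j,b)
round 2: derive span(g,j) via R1 from span(g,b), span(b,j)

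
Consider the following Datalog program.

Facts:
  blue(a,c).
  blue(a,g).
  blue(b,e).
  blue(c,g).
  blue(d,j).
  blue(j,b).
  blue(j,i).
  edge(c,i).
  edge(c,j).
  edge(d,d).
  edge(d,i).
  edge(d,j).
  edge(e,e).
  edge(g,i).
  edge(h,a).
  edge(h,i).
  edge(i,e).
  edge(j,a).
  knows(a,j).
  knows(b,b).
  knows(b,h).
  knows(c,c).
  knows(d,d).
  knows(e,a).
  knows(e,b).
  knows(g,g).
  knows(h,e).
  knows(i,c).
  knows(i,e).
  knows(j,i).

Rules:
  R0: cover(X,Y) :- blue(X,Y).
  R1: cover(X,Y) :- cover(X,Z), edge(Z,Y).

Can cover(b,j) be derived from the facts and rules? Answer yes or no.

no

round 1: derive cover(a,c) via R0 from blue(a,c)
round 1: derive cover(a,g) via R0 from blue(a,g)
round 1: derive cover(b,e) via R0 from blue(b,e)
round 1: derive cover(c,g) via R0 from blue(c,g)
round 1: derive cover(d,j) via R0 from blue(d,j)
round 1: derive cover(j,b) via R0 from blue(j,b)
round 1: derive cover(j,i) via R0 from blue(j,i)
round 2: derive cover(a,i) via R1 from cover(a,c), edge(c,i)
round 2: derive cover(a,j) via R1 from cover(a,c), edge(c,j)
round 2: derive cover(c,i) via R1 from cover(c,g), edge(g,i)
round 2: derive cover(d,a) via R1 from cover(d,j), edge(j,a)
round 2: derive cover(j,e) via R1 from cover(j,i), edge(i,e)
round 3: derive cover(a,a) via R1 from cover(a,j), edge(j,a)
round 3: derive cover(a,e) via R1 from cover(a,i), edge(i,e)
round 3: derive cover(c,e) via R1 from cover(c,i), edge(i,e)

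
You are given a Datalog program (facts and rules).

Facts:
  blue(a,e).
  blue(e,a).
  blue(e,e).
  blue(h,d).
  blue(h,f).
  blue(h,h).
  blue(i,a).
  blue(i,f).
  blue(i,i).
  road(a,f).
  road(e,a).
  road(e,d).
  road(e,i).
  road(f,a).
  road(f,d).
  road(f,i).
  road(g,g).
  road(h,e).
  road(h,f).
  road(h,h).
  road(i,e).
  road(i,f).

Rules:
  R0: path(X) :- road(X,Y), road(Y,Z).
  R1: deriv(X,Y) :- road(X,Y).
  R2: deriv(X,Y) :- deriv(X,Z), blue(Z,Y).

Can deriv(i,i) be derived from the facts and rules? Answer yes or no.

round 1: derive deriv(a,f) via R1 from road(a,f)
round 1: derive deriv(e,a) via R1 from road(e,a)
round 1: derive deriv(e,d) via R1 from road(e,d)
round 1: derive deriv(e,i) via R1 from road(e,i)
round 1: derive deriv(f,a) via R1 from road(f,a)
round 1: derive deriv(f,d) via R1 from road(f,d)
round 1: derive deriv(f,i) via R1 from road(f,i)
round 1: derive deriv(g,g) via R1 from road(g,g)
round 1: derive deriv(h,e) via R1 from road(h,e)
round 1: derive deriv(h,f) via R1 from road(h,f)
round 1: derive deriv(h,h) via R1 from road(h,h)
round 1: derive deriv(i,e) via R1 from road(i,e)
round 1: derive deriv(i,f) via R1 from road(i,f)
round 2: derive deriv(e,e) via R2 from deriv(e,a), blue(a,e)
round 2: derive deriv(e,f) via R2 from deriv(e,i), blue(i,f)
round 2: derive deriv(f,e) via R2 from deriv(f,a), blue(a,e)
round 2: derive deriv(f,f) via R2 from deriv(f,i), blue(i,f)
round 2: derive deriv(h,a) via R2 from deriv(h,e), blue(e,a)
round 2: derive deriv(h,d) via R2 from deriv(h,h), blue(h,d)
round 2: derive deriv(i,a) via R2 from deriv(i,e), blue(e,a)

no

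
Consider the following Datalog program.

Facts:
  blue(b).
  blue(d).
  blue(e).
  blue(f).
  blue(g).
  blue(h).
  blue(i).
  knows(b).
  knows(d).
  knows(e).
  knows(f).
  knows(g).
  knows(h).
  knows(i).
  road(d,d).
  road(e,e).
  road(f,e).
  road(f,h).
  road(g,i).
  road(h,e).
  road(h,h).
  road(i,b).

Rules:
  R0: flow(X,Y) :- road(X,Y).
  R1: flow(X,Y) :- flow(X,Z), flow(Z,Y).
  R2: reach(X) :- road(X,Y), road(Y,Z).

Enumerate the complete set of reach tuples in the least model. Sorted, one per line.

round 1: derive reach(d) via R2 from road(d,d), road(d,d)
round 1: derive reach(e) via R2 from road(e,e), road(e,e)
round 1: derive reach(f) via R2 from road(f,e), road(e,e)
round 1: derive reach(g) via R2 from road(g,i), road(i,b)
round 1: derive reach(h) via R2 from road(h,e), road(e,e)

reach(d)
reach(e)
reach(f)
reach(g)
reach(h)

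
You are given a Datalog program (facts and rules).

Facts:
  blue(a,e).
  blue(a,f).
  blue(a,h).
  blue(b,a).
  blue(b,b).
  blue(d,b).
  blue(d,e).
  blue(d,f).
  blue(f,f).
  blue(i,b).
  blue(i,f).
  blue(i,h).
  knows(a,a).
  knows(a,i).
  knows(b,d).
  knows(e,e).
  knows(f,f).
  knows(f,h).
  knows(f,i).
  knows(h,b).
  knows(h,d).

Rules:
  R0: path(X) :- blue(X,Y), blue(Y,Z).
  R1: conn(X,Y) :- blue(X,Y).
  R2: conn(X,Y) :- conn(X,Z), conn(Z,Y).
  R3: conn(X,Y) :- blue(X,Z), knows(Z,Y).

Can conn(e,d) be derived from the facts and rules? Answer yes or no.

no

round 1: derive conn(a,e) via R1 from blue(a,e)
round 1: derive conn(a,f) via R1 from blue(a,f)
round 1: derive conn(a,h) via R1 from blue(a,h)
round 1: derive conn(b,a) via R1 from blue(b,a)
round 1: derive conn(b,b) via R1 from blue(b,b)
round 1: derive conn(d,b) via R1 from blue(d,b)
round 1: derive conn(d,e) via R1 from blue(d,e)
round 1: derive conn(d,f) via R1 from blue(d,f)
round 1: derive conn(f,f) via R1 from blue(f,f)
round 1: derive conn(i,b) via R1 from blue(i,b)
round 1: derive conn(i,f) via R1 from blue(i,f)
round 1: derive conn(i,h) via R1 from blue(i,h)
round 1: derive conn(a,b) via R3 from blue(a,h), knows(h,b)
round 1: derive conn(a,d) via R3 from blue(a,h), knows(h,d)
round 1: derive conn(a,i) via R3 from blue(a,f), knows(f,i)
round 1: derive conn(b,d) via R3 from blue(b,b), knows(b,d)
round 1: derive conn(b,i) via R3 from blue(b,a), knows(a,i)
round 1: derive conn(d,d) via R3 from blue(d,b), knows(b,d)
round 1: derive conn(d,h) via R3 from blue(d,f), knows(f,h)
round 1: derive conn(d,i) via R3 from blue(d,f), knows(f,i)
round 1: derive conn(f,h) via R3 from blue(f,f), knows(f,h)
round 1: derive conn(f,i) via R3 from blue(f,f), knows(f,i)
round 1: derive conn(i,d) via R3 from blue(i,b), knows(b,d)
round 1: derive conn(i,i) via R3 from blue(i,f), knows(f,i)
round 2: derive conn(a,a) via R2 from conn(a,b), conn(b,a)
round 2: derive conn(b,e) via R2 from conn(b,a), conn(a,e)
round 2: derive conn(b,f) via R2 from conn(b,a), conn(a,f)
round 2: derive conn(b,h) via R2 from conn(b,a), conn(a,h)
round 2: derive conn(d,a) via R2 from conn(d,b), conn(b,a)
round 2: derive conn(f,b) via R2 from conn(f,i), conn(i,b)
round 2: derive conn(f,d) via R2 from conn(f,i), conn(i,d)
round 2: derive conn(i,a) via R2 from conn(i,b), conn(b,a)
round 2: derive conn(i,e) via R2 from conn(i,d), conn(d,e)
round 3: derive conn(f,a) via R2 from conn(f,b), conn(b,a)
round 3: derive conn(f,e) via R2 from conn(f,b), conn(b,e)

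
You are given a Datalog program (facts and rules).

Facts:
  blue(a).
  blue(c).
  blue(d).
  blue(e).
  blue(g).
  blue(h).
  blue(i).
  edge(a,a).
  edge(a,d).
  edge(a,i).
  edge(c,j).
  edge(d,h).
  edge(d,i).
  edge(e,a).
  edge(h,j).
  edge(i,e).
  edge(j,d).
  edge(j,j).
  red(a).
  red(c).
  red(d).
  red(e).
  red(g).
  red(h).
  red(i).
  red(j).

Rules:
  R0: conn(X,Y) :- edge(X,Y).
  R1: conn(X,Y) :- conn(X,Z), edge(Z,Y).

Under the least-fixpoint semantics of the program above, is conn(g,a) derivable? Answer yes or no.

no

round 1: derive conn(a,a) via R0 from edge(a,a)
round 1: derive conn(a,d) via R0 from edge(a,d)
round 1: derive conn(a,i) via R0 from edge(a,i)
round 1: derive conn(c,j) via R0 from edge(c,j)
round 1: derive conn(d,h) via R0 from edge(d,h)
round 1: derive conn(d,i) via R0 from edge(d,i)
round 1: derive conn(e,a) via R0 from edge(e,a)
round 1: derive conn(h,j) via R0 from edge(h,j)
round 1: derive conn(i,e) via R0 from edge(i,e)
round 1: derive conn(j,d) via R0 from edge(j,d)
round 1: derive conn(j,j) via R0 from edge(j,j)
round 2: derive conn(a,e) via R1 from conn(a,i), edge(i,e)
round 2: derive conn(a,h) via R1 from conn(a,d), edge(d,h)
round 2: derive conn(c,d) via R1 from conn(c,j), edge(j,d)
round 2: derive conn(d,e) via R1 from conn(d,i), edge(i,e)
round 2: derive conn(d,j) via R1 from conn(d,h), edge(h,j)
round 2: derive conn(e,d) via R1 from conn(e,a), edge(a,d)
round 2: derive conn(e,i) via R1 from conn(e,a), edge(a,i)
round 2: derive conn(h,d) via R1 from conn(h,j), edge(j,d)
round 2: derive conn(i,a) via R1 from conn(i,e), edge(e,a)
round 2: derive conn(j,h) via R1 from conn(j,d), edge(d,h)
round 2: derive conn(j,i) via R1 from conn(j,d), edge(d,i)
round 3: derive conn(a,j) via R1 from conn(a,h), edge(h,j)
round 3: derive conn(c,h) via R1 from conn(c,d), edge(d,h)
round 3: derive conn(c,i) via R1 from conn(c,d), edge(d,i)
round 3: derive conn(d,a) via R1 from conn(d,e), edge(e,a)
round 3: derive conn(d,d) via R1 from conn(d,j), edge(j,d)
round 3: derive conn(e,e) via R1 from conn(e,i), edge(i,e)
round 3: derive conn(e,h) via R1 from conn(e,d), edge(d,h)
round 3: derive conn(h,h) via R1 from conn(h,d), edge(d,h)
round 3: derive conn(h,i) via R1 from conn(h,d), edge(d,i)
round 3: derive conn(i,d) via R1 from conn(i,a), edge(a,d)
round 3: derive conn(i,i) via R1 from conn(i,a), edge(a,i)
round 3: derive conn(j,e) via R1 from conn(j,i), edge(i,e)
round 4: derive conn(c,e) via R1 from conn(c,i), edge(i,e)
round 4: derive conn(e,j) via R1 from conn(e,h), edge(h,j)
round 4: derive conn(h,e) via R1 from conn(h,i), edge(i,e)
round 4: derive conn(i,h) via R1 from conn(i,d), edge(d,h)
round 4: derive conn(j,a) via R1 from conn(j,e), edge(e,a)
round 5: derive conn(c,a) via R1 from conn(c,e), edge(e,a)
round 5: derive conn(h,a) via R1 from conn(h,e), edge(e,a)
round 5: derive conn(i,j) via R1 from conn(i,h), edge(h,j)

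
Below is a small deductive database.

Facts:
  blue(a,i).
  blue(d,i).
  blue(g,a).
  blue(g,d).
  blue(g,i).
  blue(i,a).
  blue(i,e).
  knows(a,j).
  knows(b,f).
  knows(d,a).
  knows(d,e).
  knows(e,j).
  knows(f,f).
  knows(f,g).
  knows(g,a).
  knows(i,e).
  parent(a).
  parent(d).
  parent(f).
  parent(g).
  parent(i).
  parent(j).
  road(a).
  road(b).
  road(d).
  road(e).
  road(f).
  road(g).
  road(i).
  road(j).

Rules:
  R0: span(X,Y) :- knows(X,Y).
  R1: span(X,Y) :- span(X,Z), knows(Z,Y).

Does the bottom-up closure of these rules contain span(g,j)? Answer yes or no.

yes

round 1: derive span(a,j) via R0 from knows(a,j)
round 1: derive span(b,f) via R0 from knows(b,f)
round 1: derive span(d,a) via R0 from knows(d,a)
round 1: derive span(d,e) via R0 from knows(d,e)
round 1: derive span(e,j) via R0 from knows(e,j)
round 1: derive span(f,f) via R0 from knows(f,f)
round 1: derive span(f,g) via R0 from knows(f,g)
round 1: derive span(g,a) via R0 from knows(g,a)
round 1: derive span(i,e) via R0 from knows(i,e)
round 2: derive span(b,g) via R1 from span(b,f), knows(f,g)
round 2: derive span(d,j) via R1 from span(d,a), knows(a,j)
round 2: derive span(f,a) via R1 from span(f,g), knows(g,a)
round 2: derive span(g,j) via R1 from span(g,a), knows(a,j)
round 2: derive span(i,j) via R1 from span(i,e), knows(e,j)
round 3: derive span(b,a) via R1 from span(b,g), knows(g,a)
round 3: derive span(f,j) via R1 from span(f,a), knows(a,j)
round 4: derive span(b,j) via R1 from span(b,a), knows(a,j)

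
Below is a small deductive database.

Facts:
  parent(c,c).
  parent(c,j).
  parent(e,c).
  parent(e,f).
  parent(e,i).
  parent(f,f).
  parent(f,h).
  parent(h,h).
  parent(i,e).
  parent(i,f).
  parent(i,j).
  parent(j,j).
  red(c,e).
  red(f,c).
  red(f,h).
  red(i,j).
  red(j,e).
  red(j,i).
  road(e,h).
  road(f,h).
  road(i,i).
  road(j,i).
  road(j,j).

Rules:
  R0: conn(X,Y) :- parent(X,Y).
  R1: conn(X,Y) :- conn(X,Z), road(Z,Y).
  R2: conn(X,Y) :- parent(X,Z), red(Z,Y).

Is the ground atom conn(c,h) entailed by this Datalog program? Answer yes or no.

yes

round 1: derive conn(c,c) via R0 from parent(c,c)
round 1: derive conn(c,j) via R0 from parent(c,j)
round 1: derive conn(e,c) via R0 from parent(e,c)
round 1: derive conn(e,f) via R0 from parent(e,f)
round 1: derive conn(e,i) via R0 from parent(e,i)
round 1: derive conn(f,f) via R0 from parent(f,f)
round 1: derive conn(f,h) via R0 from parent(f,h)
round 1: derive conn(h,h) via R0 from parent(h,h)
round 1: derive conn(i,e) via R0 from parent(i,e)
round 1: derive conn(i,f) via R0 from parent(i,f)
round 1: derive conn(i,j) via R0 from parent(i,j)
round 1: derive conn(j,j) via R0 from parent(j,j)
round 1: derive conn(c,e) via R2 from parent(c,c), red(c,e)
round 1: derive conn(c,i) via R2 from parent(c,j), red(j,i)
round 1: derive conn(e,e) via R2 from parent(e,c), red(c,e)
round 1: derive conn(e,h) via R2 from parent(e,f), red(f,h)
round 1: derive conn(e,j) via R2 from parent(e,i), red(i,j)
round 1: derive conn(f,c) via R2 from parent(f,f), red(f,c)
round 1: derive conn(i,c) via R2 from parent(i,f), red(f,c)
round 1: derive conn(i,h) via R2 from parent(i,f), red(f,h)
round 1: derive conn(i,i) via R2 from parent(i,j), red(j,i)
round 1: derive conn(j,e) via R2 from parent(j,j), red(j,e)
round 1: derive conn(j,i) via R2 from parent(j,j), red(j,i)
round 2: derive conn(c,h) via R1 from conn(c,e), road(e,h)
round 2: derive conn(j,h) via R1 from conn(j,e), road(e,h)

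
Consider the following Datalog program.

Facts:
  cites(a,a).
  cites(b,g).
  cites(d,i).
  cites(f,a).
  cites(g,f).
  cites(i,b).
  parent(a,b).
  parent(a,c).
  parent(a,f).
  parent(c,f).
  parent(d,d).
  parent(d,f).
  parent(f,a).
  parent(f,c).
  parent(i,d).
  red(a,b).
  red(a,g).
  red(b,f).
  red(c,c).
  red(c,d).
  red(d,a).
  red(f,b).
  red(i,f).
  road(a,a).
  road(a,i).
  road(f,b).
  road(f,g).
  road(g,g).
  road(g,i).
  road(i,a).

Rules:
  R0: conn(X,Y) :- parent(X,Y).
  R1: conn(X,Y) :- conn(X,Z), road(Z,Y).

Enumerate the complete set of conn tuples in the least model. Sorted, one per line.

round 1: derive conn(a,b) via R0 from parent(a,b)
round 1: derive conn(a,c) via R0 from parent(a,c)
round 1: derive conn(a,f) via R0 from parent(a,f)
round 1: derive conn(c,f) via R0 from parent(c,f)
round 1: derive conn(d,d) via R0 from parent(d,d)
round 1: derive conn(d,f) via R0 from parent(d,f)
round 1: derive conn(f,a) via R0 from parent(f,a)
round 1: derive conn(f,c) via R0 from parent(f,c)
round 1: derive conn(i,d) via R0 from parent(i,d)
round 2: derive conn(a,g) via R1 from conn(a,f), road(f,g)
round 2: derive conn(c,b) via R1 from conn(c,f), road(f,b)
round 2: derive conn(c,g) via R1 from conn(c,f), road(f,g)
round 2: derive conn(d,b) via R1 from conn(d,f), road(f,b)
round 2: derive conn(d,g) via R1 from conn(d,f), road(f,g)
round 2: derive conn(f,i) via R1 from conn(f,a), road(a,i)
round 3: derive conn(a,i) via R1 from conn(a,g), road(g,i)
round 3: derive conn(c,i) via R1 from conn(c,g), road(g,i)
round 3: derive conn(d,i) via R1 from conn(d,g), road(g,i)
round 4: derive conn(a,a) via R1 from conn(a,i), road(i,a)
round 4: derive conn(c,a) via R1 from conn(c,i), road(i,a)
round 4: derive conn(d,a) via R1 from conn(d,i), road(i,a)

conn(a,a)
conn(a,b)
conn(a,c)
conn(a,f)
conn(a,g)
conn(a,i)
conn(c,a)
conn(c,b)
conn(c,f)
conn(c,g)
conn(c,i)
conn(d,a)
conn(d,b)
conn(d,d)
conn(d,f)
conn(d,g)
conn(d,i)
conn(f,a)
conn(f,c)
conn(f,i)
conn(i,d)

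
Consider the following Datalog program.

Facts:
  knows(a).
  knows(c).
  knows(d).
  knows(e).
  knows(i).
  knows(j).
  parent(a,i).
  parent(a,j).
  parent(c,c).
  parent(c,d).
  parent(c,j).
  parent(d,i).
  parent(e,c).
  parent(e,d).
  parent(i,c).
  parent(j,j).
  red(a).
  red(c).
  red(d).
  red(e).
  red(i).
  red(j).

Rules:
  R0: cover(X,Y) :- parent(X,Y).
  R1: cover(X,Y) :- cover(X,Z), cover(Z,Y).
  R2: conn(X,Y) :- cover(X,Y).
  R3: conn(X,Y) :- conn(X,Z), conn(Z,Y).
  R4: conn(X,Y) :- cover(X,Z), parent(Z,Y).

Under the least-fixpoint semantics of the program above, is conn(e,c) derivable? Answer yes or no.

yes

round 1: derive cover(a,i) via R0 from parent(a,i)
round 1: derive cover(a,j) via R0 from parent(a,j)
round 1: derive cover(c,c) via R0 from parent(c,c)
round 1: derive cover(c,d) via R0 from parent(c,d)
round 1: derive cover(c,j) via R0 from parent(c,j)
round 1: derive cover(d,i) via R0 from parent(d,i)
round 1: derive cover(e,c) via R0 from parent(e,c)
round 1: derive cover(e,d) via R0 from parent(e,d)
round 1: derive cover(i,c) via R0 from parent(i,c)
round 1: derive cover(j,j) via R0 from parent(j,j)
round 2: derive cover(a,c) via R1 from cover(a,i), cover(i,c)
round 2: derive cover(c,i) via R1 from cover(c,d), cover(d,i)
round 2: derive cover(d,c) via R1 from cover(d,i), cover(i,c)
round 2: derive cover(e,i) via R1 from cover(e,d), cover(d,i)
round 2: derive cover(e,j) via R1 from cover(e,c), cover(c,j)
round 2: derive cover(i,d) via R1 from cover(i,c), cover(c,d)
round 2: derive cover(i,j) via R1 from cover(i,c), cover(c,j)
round 2: derive conn(a,i) via R2 from cover(a,i)
round 2: derive conn(a,j) via R2 from cover(a,j)
round 2: derive conn(c,c) via R2 from cover(c,c)
round 2: derive conn(c,d) via R2 from cover(c,d)
round 2: derive conn(c,j) via R2 from cover(c,j)
round 2: derive conn(d,i) via R2 from cover(d,i)
round 2: derive conn(e,c) via R2 from cover(e,c)
round 2: derive conn(e,d) via R2 from cover(e,d)
round 2: derive conn(i,c) via R2 from cover(i,c)
round 2: derive conn(j,j) via R2 from cover(j,j)
round 2: derive conn(a,c) via R4 from cover(a,i), parent(i,c)
round 2: derive conn(c,i) via R4 from cover(c,d), parent(d,i)
round 2: derive conn(d,c) via R4 from cover(d,i), parent(i,c)
round 2: derive conn(e,i) via R4 from cover(e,d), parent(d,i)
round 2: derive conn(e,j) via R4 from cover(e,c), parent(c,j)
round 2: derive conn(i,d) via R4 from cover(i,c), parent(c,d)
round 2: derive conn(i,j) via R4 from cover(i,c), parent(c,j)
round 3: derive cover(a,d) via R1 from cover(a,c), cover(c,d)
round 3: derive cover(d,d) via R1 from cover(d,c), cover(c,d)
round 3: derive cover(d,j) via R1 from cover(d,c), cover(c,j)
round 3: derive cover(i,i) via R1 from cover(i,c), cover(c,i)
round 3: derive conn(a,d) via R3 from conn(a,c), conn(c,d)
round 3: derive conn(d,d) via R3 from conn(d,c), conn(c,d)
round 3: derive conn(d,j) via R3 from conn(d,c), conn(c,j)
round 3: derive conn(i,i) via R3 from conn(i,c), conn(c,i)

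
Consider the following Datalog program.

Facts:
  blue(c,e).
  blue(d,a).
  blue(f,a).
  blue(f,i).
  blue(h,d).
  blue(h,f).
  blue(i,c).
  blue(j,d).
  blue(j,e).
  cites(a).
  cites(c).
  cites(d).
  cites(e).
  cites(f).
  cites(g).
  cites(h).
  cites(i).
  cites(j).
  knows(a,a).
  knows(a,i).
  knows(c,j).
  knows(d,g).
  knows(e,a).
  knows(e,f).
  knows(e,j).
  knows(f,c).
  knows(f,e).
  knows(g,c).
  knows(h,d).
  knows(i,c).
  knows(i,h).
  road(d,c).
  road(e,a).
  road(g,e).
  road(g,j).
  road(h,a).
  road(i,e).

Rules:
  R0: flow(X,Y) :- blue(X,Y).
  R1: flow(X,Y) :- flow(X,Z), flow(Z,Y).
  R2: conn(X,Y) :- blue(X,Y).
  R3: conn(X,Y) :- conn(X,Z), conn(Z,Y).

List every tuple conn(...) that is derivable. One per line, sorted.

round 1: derive conn(c,e) via R2 from blue(c,e)
round 1: derive conn(d,a) via R2 from blue(d,a)
round 1: derive conn(f,a) via R2 from blue(f,a)
round 1: derive conn(f,i) via R2 from blue(f,i)
round 1: derive conn(h,d) via R2 from blue(h,d)
round 1: derive conn(h,f) via R2 from blue(h,f)
round 1: derive conn(i,c) via R2 from blue(i,c)
round 1: derive conn(j,d) via R2 from blue(j,d)
round 1: derive conn(j,e) via R2 from blue(j,e)
round 2: derive conn(f,c) via R3 from conn(f,i), conn(i,c)
round 2: derive conn(h,a) via R3 from conn(h,d), conn(d,a)
round 2: derive conn(h,i) via R3 from conn(h,f), conn(f,i)
round 2: derive conn(i,e) via R3 from conn(i,c), conn(c,e)
round 2: derive conn(j,a) via R3 from conn(j,d), conn(d,a)
round 3: derive conn(f,e) via R3 from conn(f,c), conn(c,e)
round 3: derive conn(h,c) via R3 from conn(h,f), conn(f,c)
round 3: derive conn(h,e) via R3 from conn(h,i), conn(i,e)

conn(c,e)
conn(d,a)
conn(f,a)
conn(f,c)
conn(f,e)
conn(f,i)
conn(h,a)
conn(h,c)
conn(h,d)
conn(h,e)
conn(h,f)
conn(h,i)
conn(i,c)
conn(i,e)
conn(j,a)
conn(j,d)
conn(j,e)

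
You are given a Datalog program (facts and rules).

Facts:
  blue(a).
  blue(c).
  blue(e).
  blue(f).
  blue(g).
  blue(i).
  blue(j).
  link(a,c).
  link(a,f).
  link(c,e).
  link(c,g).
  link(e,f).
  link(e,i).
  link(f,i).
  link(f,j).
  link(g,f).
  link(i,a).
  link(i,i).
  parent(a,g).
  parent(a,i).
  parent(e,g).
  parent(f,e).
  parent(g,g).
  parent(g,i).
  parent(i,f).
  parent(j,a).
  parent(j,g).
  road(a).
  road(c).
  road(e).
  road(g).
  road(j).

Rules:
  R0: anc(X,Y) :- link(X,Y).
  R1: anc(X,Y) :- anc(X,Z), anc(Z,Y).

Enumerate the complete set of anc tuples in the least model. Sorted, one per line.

round 1: derive anc(a,c) via R0 from link(a,c)
round 1: derive anc(a,f) via R0 from link(a,f)
round 1: derive anc(c,e) via R0 from link(c,e)
round 1: derive anc(c,g) via R0 from link(c,g)
round 1: derive anc(e,f) via R0 from link(e,f)
round 1: derive anc(e,i) via R0 from link(e,i)
round 1: derive anc(f,i) via R0 from link(f,i)
round 1: derive anc(f,j) via R0 from link(f,j)
round 1: derive anc(g,f) via R0 from link(g,f)
round 1: derive anc(i,a) via R0 from link(i,a)
round 1: derive anc(i,i) via R0 from link(i,i)
round 2: derive anc(a,e) via R1 from anc(a,c), anc(c,e)
round 2: derive anc(a,g) via R1 from anc(a,c), anc(c,g)
round 2: derive anc(a,i) via R1 from anc(a,f), anc(f,i)
round 2: derive anc(a,j) via R1 from anc(a,f), anc(f,j)
round 2: derive anc(c,f) via R1 from anc(c,e), anc(e,f)
round 2: derive anc(c,i) via R1 from anc(c,e), anc(e,i)
round 2: derive anc(e,a) via R1 from anc(e,i), anc(i,a)
round 2: derive anc(e,j) via R1 from anc(e,f), anc(f,j)
round 2: derive anc(f,a) via R1 from anc(f,i), anc(i,a)
round 2: derive anc(g,i) via R1 from anc(g,f), anc(f,i)
round 2: derive anc(g,j) via R1 from anc(g,f), anc(f,j)
round 2: derive anc(i,c) via R1 from anc(i,a), anc(a,c)
round 2: derive anc(i,f) via R1 from anc(i,a), anc(a,f)
round 3: derive anc(a,a) via R1 from anc(a,e), anc(e,a)
round 3: derive anc(c,a) via R1 from anc(c,e), anc(e,a)
round 3: derive anc(c,c) via R1 from anc(c,i), anc(i,c)
round 3: derive anc(c,j) via R1 from anc(c,e), anc(e,j)
round 3: derive anc(e,c) via R1 from anc(e,a), anc(a,c)
round 3: derive anc(e,e) via R1 from anc(e,a), anc(a,e)
round 3: derive anc(e,g) via R1 from anc(e,a), anc(a,g)
round 3: derive anc(f,c) via R1 from anc(f,a), anc(a,c)
round 3: derive anc(f,e) via R1 from anc(f,a), anc(a,e)
round 3: derive anc(f,f) via R1 from anc(f,a), anc(a,f)
round 3: derive anc(f,g) via R1 from anc(f,a), anc(a,g)
round 3: derive anc(g,a) via R1 from anc(g,f), anc(f,a)
round 3: derive anc(g,c) via R1 from anc(g,i), anc(i,c)
round 3: derive anc(i,e) via R1 from anc(i,a), anc(a,e)
round 3: derive anc(i,g) via R1 from anc(i,a), anc(a,g)
round 3: derive anc(i,j) via R1 from anc(i,a), anc(a,j)
round 4: derive anc(g,e) via R1 from anc(g,a), anc(a,e)
round 4: derive anc(g,g) via R1 from anc(g,a), anc(a,g)

anc(a,a)
anc(a,c)
anc(a,e)
anc(a,f)
anc(a,g)
anc(a,i)
anc(a,j)
anc(c,a)
anc(c,c)
anc(c,e)
anc(c,f)
anc(c,g)
anc(c,i)
anc(c,j)
anc(e,a)
anc(e,c)
anc(e,e)
anc(e,f)
anc(e,g)
anc(e,i)
anc(e,j)
anc(f,a)
anc(f,c)
anc(f,e)
anc(f,f)
anc(f,g)
anc(f,i)
anc(f,j)
anc(g,a)
anc(g,c)
anc(g,e)
anc(g,f)
anc(g,g)
anc(g,i)
anc(g,j)
anc(i,a)
anc(i,c)
anc(i,e)
anc(i,f)
anc(i,g)
anc(i,i)
anc(i,j)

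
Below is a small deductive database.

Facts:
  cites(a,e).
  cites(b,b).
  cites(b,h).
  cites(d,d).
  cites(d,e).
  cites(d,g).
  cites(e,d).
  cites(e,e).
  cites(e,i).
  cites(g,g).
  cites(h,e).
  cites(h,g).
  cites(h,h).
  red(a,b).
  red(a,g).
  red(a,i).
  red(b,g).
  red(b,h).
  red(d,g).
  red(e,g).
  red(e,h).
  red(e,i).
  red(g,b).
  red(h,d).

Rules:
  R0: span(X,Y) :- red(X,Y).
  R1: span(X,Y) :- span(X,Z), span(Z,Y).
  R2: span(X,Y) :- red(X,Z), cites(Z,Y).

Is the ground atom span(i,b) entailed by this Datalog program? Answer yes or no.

round 1: derive span(a,b) via R0 from red(a,b)
round 1: derive span(a,g) via R0 from red(a,g)
round 1: derive span(a,i) via R0 from red(a,i)
round 1: derive span(b,g) via R0 from red(b,g)
round 1: derive span(b,h) via R0 from red(b,h)
round 1: derive span(d,g) via R0 from red(d,g)
round 1: derive span(e,g) via R0 from red(e,g)
round 1: derive span(e,h) via R0 from red(e,h)
round 1: derive span(e,i) via R0 from red(e,i)
round 1: derive span(g,b) via R0 from red(g,b)
round 1: derive span(h,d) via R0 from red(h,d)
round 1: derive span(a,h) via R2 from red(a,b), cites(b,h)
round 1: derive span(b,e) via R2 from red(b,h), cites(h,e)
round 1: derive span(e,e) via R2 from red(e,h), cites(h,e)
round 1: derive span(g,h) via R2 from red(g,b), cites(b,h)
round 1: derive span(h,e) via R2 from red(h,d), cites(d,e)
round 1: derive span(h,g) via R2 from red(h,d), cites(d,g)
round 2: derive span(a,d) via R1 from span(a,h), span(h,d)
round 2: derive span(a,e) via R1 from span(a,b), span(b,e)
round 2: derive span(b,b) via R1 from span(b,g), span(g,b)
round 2: derive span(b,d) via R1 from span(b,h), span(h,d)
round 2: derive span(b,i) via R1 from span(b,e), span(e,i)
round 2: derive span(d,b) via R1 from span(d,g), span(g,b)
round 2: derive span(d,h) via R1 from span(d,g), span(g,h)
round 2: derive span(e,b) via R1 from span(e,g), span(g,b)
round 2: derive span(e,d) via R1 from span(e,h), span(h,d)
round 2: derive span(g,d) via R1 from span(g,h), span(h,d)
round 2: derive span(g,e) via R1 from span(g,b), span(b,e)
round 2: derive span(g,g) via R1 from span(g,b), span(b,g)
round 2: derive span(h,b) via R1 from span(h,g), span(g,b)
round 2: derive span(h,h) via R1 from span(h,e), span(e,h)
round 2: derive span(h,i) via R1 from span(h,e), span(e,i)
round 3: derive span(d,d) via R1 from span(d,b), span(b,d)
round 3: derive span(d,e) via R1 from span(d,b), span(b,e)
round 3: derive span(d,i) via R1 from span(d,b), span(b,i)
round 3: derive span(g,i) via R1 from span(g,b), span(b,i)

no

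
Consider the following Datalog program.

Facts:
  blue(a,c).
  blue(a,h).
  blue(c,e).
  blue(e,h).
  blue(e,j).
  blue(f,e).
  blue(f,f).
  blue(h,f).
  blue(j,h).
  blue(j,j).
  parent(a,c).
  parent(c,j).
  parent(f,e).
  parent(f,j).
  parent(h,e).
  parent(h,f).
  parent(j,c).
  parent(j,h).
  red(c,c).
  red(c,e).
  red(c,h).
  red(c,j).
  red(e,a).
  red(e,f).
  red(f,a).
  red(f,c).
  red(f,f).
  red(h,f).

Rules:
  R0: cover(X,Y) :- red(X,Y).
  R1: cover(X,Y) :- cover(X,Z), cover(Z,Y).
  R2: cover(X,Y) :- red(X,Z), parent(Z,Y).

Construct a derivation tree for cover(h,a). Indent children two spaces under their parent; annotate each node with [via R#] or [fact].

round 1: derive cover(c,c) via R0 from red(c,c)
round 1: derive cover(c,e) via R0 from red(c,e)
round 1: derive cover(c,h) via R0 from red(c,h)
round 1: derive cover(c,j) via R0 from red(c,j)
round 1: derive cover(e,a) via R0 from red(e,a)
round 1: derive cover(e,f) via R0 from red(e,f)
round 1: derive cover(f,a) via R0 from red(f,a)
round 1: derive cover(f,c) via R0 from red(f,c)
round 1: derive cover(f,f) via R0 from red(f,f)
round 1: derive cover(h,f) via R0 from red(h,f)
round 1: derive cover(c,f) via R2 from red(c,h), parent(h,f)
round 1: derive cover(e,c) via R2 from red(e,a), parent(a,c)
round 1: derive cover(e,e) via R2 from red(e,f), parent(f,e)
round 1: derive cover(e,j) via R2 from red(e,f), parent(f,j)
round 1: derive cover(f,e) via R2 from red(f,f), parent(f,e)
round 1: derive cover(f,j) via R2 from red(f,c), parent(c,j)
round 1: derive cover(h,e) via R2 from red(h,f), parent(f,e)
round 1: derive cover(h,j) via R2 from red(h,f), parent(f,j)
round 2: derive cover(c,a) via R1 from cover(c,e), cover(e,a)
round 2: derive cover(e,h) via R1 from cover(e,c), cover(c,h)
round 2: derive cover(f,h) via R1 from cover(f,c), cover(c,h)
round 2: derive cover(h,a) via R1 from cover(h,e), cover(e,a)
round 2: derive cover(h,c) via R1 from cover(h,e), cover(e,c)
round 3: derive cover(h,h) via R1 from cover(h,c), cover(c,h)

cover(h,a)  [via R1]
  cover(h,e)  [via R2]
    red(h,f)  [fact]
    parent(f,e)  [fact]
  cover(e,a)  [via R0]
    red(e,a)  [fact]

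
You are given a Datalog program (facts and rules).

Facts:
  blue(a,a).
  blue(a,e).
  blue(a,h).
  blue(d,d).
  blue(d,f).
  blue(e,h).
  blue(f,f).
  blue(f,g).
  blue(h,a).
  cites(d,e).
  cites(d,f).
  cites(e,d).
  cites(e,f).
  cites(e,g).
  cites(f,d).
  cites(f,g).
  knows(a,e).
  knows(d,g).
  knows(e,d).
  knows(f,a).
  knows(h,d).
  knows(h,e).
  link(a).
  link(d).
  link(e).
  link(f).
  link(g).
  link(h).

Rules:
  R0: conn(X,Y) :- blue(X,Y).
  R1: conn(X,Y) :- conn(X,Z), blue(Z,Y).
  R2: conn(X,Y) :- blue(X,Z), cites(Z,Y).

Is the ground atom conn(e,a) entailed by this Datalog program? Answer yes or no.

round 1: derive conn(a,a) via R0 from blue(a,a)
round 1: derive conn(a,e) via R0 from blue(a,e)
round 1: derive conn(a,h) via R0 from blue(a,h)
round 1: derive conn(d,d) via R0 from blue(d,d)
round 1: derive conn(d,f) via R0 from blue(d,f)
round 1: derive conn(e,h) via R0 from blue(e,h)
round 1: derive conn(f,f) via R0 from blue(f,f)
round 1: derive conn(f,g) via R0 from blue(f,g)
round 1: derive conn(h,a) via R0 from blue(h,a)
round 1: derive conn(a,d) via R2 from blue(a,e), cites(e,d)
round 1: derive conn(a,f) via R2 from blue(a,e), cites(e,f)
round 1: derive conn(a,g) via R2 from blue(a,e), cites(e,g)
round 1: derive conn(d,e) via R2 from blue(d,d), cites(d,e)
round 1: derive conn(d,g) via R2 from blue(d,f), cites(f,g)
round 1: derive conn(f,d) via R2 from blue(f,f), cites(f,d)
round 2: derive conn(d,h) via R1 from conn(d,e), blue(e,h)
round 2: derive conn(e,a) via R1 from conn(e,h), blue(h,a)
round 2: derive conn(h,e) via R1 from conn(h,a), blue(a,e)
round 2: derive conn(h,h) via R1 from conn(h,a), blue(a,h)
round 3: derive conn(d,a) via R1 from conn(d,h), blue(h,a)
round 3: derive conn(e,e) via R1 from conn(e,a), blue(a,e)

yes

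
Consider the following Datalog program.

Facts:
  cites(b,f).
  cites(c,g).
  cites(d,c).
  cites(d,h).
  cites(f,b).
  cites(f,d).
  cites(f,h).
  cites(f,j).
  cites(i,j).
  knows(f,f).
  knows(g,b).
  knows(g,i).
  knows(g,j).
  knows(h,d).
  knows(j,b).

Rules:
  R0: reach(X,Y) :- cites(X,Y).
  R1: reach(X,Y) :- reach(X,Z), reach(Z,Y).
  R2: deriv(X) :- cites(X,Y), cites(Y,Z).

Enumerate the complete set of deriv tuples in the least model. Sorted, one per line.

deriv(b)
deriv(d)
deriv(f)

round 1: derive deriv(b) via R2 from cites(b,f), cites(f,b)
round 1: derive deriv(d) via R2 from cites(d,c), cites(c,g)
round 1: derive deriv(f) via R2 from cites(f,b), cites(b,f)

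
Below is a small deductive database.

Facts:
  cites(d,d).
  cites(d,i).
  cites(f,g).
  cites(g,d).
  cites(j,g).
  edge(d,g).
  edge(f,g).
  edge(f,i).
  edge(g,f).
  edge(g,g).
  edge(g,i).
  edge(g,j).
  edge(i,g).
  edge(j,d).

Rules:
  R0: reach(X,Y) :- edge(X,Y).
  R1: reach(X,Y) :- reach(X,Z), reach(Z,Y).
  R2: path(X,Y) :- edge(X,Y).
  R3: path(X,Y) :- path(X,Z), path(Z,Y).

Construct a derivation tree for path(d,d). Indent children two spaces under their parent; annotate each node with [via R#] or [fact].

path(d,d)  [via R3]
  path(d,g)  [via R2]
    edge(d,g)  [fact]
  path(g,d)  [via R3]
    path(g,j)  [via R2]
      edge(g,j)  [fact]
    path(j,d)  [via R2]
      edge(j,d)  [fact]

round 1: derive path(d,g) via R2 from edge(d,g)
round 1: derive path(f,g) via R2 from edge(f,g)
round 1: derive path(f,i) via R2 from edge(f,i)
round 1: derive path(g,f) via R2 from edge(g,f)
round 1: derive path(g,g) via R2 from edge(g,g)
round 1: derive path(g,i) via R2 from edge(g,i)
round 1: derive path(g,j) via R2 from edge(g,j)
round 1: derive path(i,g) via R2 from edge(i,g)
round 1: derive path(j,d) via R2 from edge(j,d)
round 2: derive path(d,f) via R3 from path(d,g), path(g,f)
round 2: derive path(d,i) via R3 from path(d,g), path(g,i)
round 2: derive path(d,j) via R3 from path(d,g), path(g,j)
round 2: derive path(f,f) via R3 from path(f,g), path(g,f)
round 2: derive path(f,j) via R3 from path(f,g), path(g,j)
round 2: derive path(g,d) via R3 from path(g,j), path(j,d)
round 2: derive path(i,f) via R3 from path(i,g), path(g,f)
round 2: derive path(i,i) via R3 from path(i,g), path(g,i)
round 2: derive path(i,j) via R3 from path(i,g), path(g,j)
round 2: derive path(j,g) via R3 from path(j,d), path(d,g)
round 3: derive path(d,d) via R3 from path(d,g), path(g,d)
round 3: derive path(f,d) via R3 from path(f,g), path(g,d)
round 3: derive path(i,d) via R3 from path(i,g), path(g,d)
round 3: derive path(j,f) via R3 from path(j,d), path(d,f)
round 3: derive path(j,i) via R3 from path(j,d), path(d,i)
round 3: derive path(j,j) via R3 from path(j,d), path(d,j)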